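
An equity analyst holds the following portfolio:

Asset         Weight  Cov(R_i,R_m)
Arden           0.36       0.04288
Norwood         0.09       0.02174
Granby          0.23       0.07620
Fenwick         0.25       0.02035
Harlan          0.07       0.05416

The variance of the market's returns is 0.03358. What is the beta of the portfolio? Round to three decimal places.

β_Arden = 0.04288 / 0.03358 = 1.2770
β_Norwood = 0.02174 / 0.03358 = 0.6474
β_Granby = 0.07620 / 0.03358 = 2.2692
β_Fenwick = 0.02035 / 0.03358 = 0.6060
β_Harlan = 0.05416 / 0.03358 = 1.6129
β_P = Σ w_i β_i = 0.36×1.2770 + 0.09×0.6474 + 0.23×2.2692 + 0.25×0.6060 + 0.07×1.6129 = 1.3043

1.304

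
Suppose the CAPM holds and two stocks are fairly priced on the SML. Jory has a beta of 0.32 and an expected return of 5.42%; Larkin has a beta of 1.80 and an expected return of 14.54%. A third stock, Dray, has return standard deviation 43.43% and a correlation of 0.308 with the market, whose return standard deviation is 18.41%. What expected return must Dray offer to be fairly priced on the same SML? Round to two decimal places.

MRP = (14.54% − 5.42%) / (1.80 − 0.32) = 6.1622%
R_f = 5.42% − 0.32 × 6.1622% = 3.4481%
β_Dray = ρ·σ_i/σ_m = 0.308 × 43.43 / 18.41 = 0.7266
E(R_Dray) = R_f + β × MRP = 3.4481% + 0.7266 × 6.1622% = 7.93%

7.93%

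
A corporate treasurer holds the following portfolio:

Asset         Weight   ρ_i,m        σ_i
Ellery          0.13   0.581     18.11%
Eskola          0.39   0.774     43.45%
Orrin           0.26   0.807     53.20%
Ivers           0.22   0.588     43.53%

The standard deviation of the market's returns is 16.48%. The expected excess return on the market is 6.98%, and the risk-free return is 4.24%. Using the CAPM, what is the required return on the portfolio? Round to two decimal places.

17.49%

β_Ellery = 0.581 × 18.11% / 16.48% = 0.6385
β_Eskola = 0.774 × 43.45% / 16.48% = 2.0407
β_Orrin = 0.807 × 53.20% / 16.48% = 2.6051
β_Ivers = 0.588 × 43.53% / 16.48% = 1.5531
β_P = Σ w_i β_i = 0.13×0.6385 + 0.39×2.0407 + 0.26×2.6051 + 0.22×1.5531 = 1.8979
E(R_P) = R_f + β_P × MRP = 4.24% + 1.8979 × 6.98% = 17.49%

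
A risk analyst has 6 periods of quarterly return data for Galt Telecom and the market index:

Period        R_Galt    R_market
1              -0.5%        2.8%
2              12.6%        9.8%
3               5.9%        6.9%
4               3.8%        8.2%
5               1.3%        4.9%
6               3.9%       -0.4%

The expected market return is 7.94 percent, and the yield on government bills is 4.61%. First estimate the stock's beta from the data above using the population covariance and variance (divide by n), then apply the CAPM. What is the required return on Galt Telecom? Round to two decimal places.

Mean R_i = (-0.5 + 12.6 + 5.9 + 3.8 + 1.3 + 3.9) / 6 = 4.5000%
Mean R_m = (2.8 + 9.8 + 6.9 + 8.2 + 4.9 − 0.4) / 6 = 5.3667%
Σ(R_i − R̄_i)(R_m − R̄_m) = 53.8600  ⇒  Cov = 53.8600 / 6 = 8.9767
Σ(R_m − R̄_m)² = 70.0933  ⇒  Var(R_m) = 70.0933 / 6 = 11.6822
β = Cov / Var(R_m) = 8.9767 / 11.6822 = 0.7684
MRP = 7.94% − 4.61% = 3.33%
E(R) = R_f + β × MRP = 4.61% + 0.7684 × 3.33% = 7.17%

7.17%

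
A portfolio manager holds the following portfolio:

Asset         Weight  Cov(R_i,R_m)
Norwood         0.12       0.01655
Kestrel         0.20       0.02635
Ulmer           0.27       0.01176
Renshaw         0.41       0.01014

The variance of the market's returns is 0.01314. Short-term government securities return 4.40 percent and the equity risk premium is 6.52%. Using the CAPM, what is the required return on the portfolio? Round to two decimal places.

β_Norwood = 0.01655 / 0.01314 = 1.2595
β_Kestrel = 0.02635 / 0.01314 = 2.0053
β_Ulmer = 0.01176 / 0.01314 = 0.8950
β_Renshaw = 0.01014 / 0.01314 = 0.7717
β_P = Σ w_i β_i = 0.12×1.2595 + 0.20×2.0053 + 0.27×0.8950 + 0.41×0.7717 = 1.1102
E(R_P) = R_f + β_P × MRP = 4.40% + 1.1102 × 6.52% = 11.64%

11.64%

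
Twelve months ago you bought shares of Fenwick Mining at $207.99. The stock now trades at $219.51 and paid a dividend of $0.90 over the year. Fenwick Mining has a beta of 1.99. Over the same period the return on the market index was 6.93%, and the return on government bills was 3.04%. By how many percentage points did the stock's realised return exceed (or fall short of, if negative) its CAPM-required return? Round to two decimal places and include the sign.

Realised HPR = (P1 + D1 − P0) / P0 = (219.51 + 0.90 − 207.99) / 207.99 = 12.42 / 207.99 = 5.9714%
MRP = 6.93% − 3.04% = 3.89%
CAPM required = R_f + β·MRP = 3.04% + 1.99 × 3.89% = 10.7811%
α = realised − required = 5.9714% − 10.7811% = -4.81%

-4.81%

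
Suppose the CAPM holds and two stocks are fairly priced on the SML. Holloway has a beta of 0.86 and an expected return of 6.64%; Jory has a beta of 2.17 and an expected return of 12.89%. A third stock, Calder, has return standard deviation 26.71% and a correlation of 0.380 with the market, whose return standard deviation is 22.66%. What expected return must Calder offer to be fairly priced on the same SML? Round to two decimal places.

MRP = (12.89% − 6.64%) / (2.17 − 0.86) = 4.7710%
R_f = 6.64% − 0.86 × 4.7710% = 2.5369%
β_Calder = ρ·σ_i/σ_m = 0.380 × 26.71 / 22.66 = 0.4479
E(R_Calder) = R_f + β × MRP = 2.5369% + 0.4479 × 4.7710% = 4.67%

4.67%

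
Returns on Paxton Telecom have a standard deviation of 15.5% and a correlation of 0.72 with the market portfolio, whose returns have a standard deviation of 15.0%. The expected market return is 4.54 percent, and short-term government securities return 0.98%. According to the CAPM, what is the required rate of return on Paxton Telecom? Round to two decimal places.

3.63%

β = ρ × σ_i / σ_m = 0.72 × 15.5% / 15.0% = 0.7440
MRP = 4.54% − 0.98% = 3.56%
E(R) = 0.98% + 0.7440 × 3.56% = 3.63%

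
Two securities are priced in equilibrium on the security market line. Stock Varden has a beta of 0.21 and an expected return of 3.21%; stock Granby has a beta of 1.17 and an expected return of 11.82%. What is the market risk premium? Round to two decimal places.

8.97%

Both satisfy E(R) = R_f + β·MRP, so the slope of the SML is
MRP = (11.82% − 3.21%) / (1.17 − 0.21) = 8.61% / 0.96 = 8.9688%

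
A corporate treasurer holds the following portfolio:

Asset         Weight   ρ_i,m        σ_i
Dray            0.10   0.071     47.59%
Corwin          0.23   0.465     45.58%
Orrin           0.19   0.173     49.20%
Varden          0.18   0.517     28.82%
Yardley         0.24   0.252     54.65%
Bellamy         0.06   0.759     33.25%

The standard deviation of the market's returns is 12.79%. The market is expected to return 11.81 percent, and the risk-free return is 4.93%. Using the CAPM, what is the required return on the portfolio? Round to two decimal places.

12.64%

β_Dray = 0.071 × 47.59% / 12.79% = 0.2642
β_Corwin = 0.465 × 45.58% / 12.79% = 1.6571
β_Orrin = 0.173 × 49.20% / 12.79% = 0.6655
β_Varden = 0.517 × 28.82% / 12.79% = 1.1650
β_Yardley = 0.252 × 54.65% / 12.79% = 1.0768
β_Bellamy = 0.759 × 33.25% / 12.79% = 1.9732
β_P = Σ w_i β_i = 0.10×0.2642 + 0.23×1.6571 + 0.19×0.6655 + 0.18×1.1650 + 0.24×1.0768 + 0.06×1.9732 = 1.1205
MRP = 11.81% − 4.93% = 6.88%
E(R_P) = R_f + β_P × MRP = 4.93% + 1.1205 × 6.88% = 12.64%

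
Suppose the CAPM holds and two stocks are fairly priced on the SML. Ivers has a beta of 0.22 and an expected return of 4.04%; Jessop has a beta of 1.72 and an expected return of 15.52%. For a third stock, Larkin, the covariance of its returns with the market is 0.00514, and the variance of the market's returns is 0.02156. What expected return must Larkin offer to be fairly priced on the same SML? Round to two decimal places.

4.18%

MRP = (15.52% − 4.04%) / (1.72 − 0.22) = 7.6533%
R_f = 4.04% − 0.22 × 7.6533% = 2.3563%
β_Larkin = Cov / Var(R_m) = 0.00514 / 0.02156 = 0.2384
E(R_Larkin) = R_f + β × MRP = 2.3563% + 0.2384 × 7.6533% = 4.18%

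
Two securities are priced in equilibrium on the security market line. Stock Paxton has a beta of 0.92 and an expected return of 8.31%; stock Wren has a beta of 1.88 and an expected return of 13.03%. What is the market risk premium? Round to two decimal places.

4.92%

Both satisfy E(R) = R_f + β·MRP, so the slope of the SML is
MRP = (13.03% − 8.31%) / (1.88 − 0.92) = 4.72% / 0.96 = 4.9167%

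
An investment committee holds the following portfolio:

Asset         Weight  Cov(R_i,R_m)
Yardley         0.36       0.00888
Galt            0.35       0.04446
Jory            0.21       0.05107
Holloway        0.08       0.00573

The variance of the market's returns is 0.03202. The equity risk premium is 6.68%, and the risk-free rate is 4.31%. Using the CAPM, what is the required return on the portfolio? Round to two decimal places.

10.56%

β_Yardley = 0.00888 / 0.03202 = 0.2773
β_Galt = 0.04446 / 0.03202 = 1.3885
β_Jory = 0.05107 / 0.03202 = 1.5949
β_Holloway = 0.00573 / 0.03202 = 0.1790
β_P = Σ w_i β_i = 0.36×0.2773 + 0.35×1.3885 + 0.21×1.5949 + 0.08×0.1790 = 0.9351
E(R_P) = R_f + β_P × MRP = 4.31% + 0.9351 × 6.68% = 10.56%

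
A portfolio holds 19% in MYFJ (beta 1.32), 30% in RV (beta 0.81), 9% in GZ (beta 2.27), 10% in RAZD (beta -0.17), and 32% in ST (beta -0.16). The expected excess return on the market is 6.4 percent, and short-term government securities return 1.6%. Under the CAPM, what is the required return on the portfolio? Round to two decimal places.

β_P = Σ w_i β_i = 0.19×1.32 + 0.30×0.81 + 0.09×2.27 + 0.10×-0.17 + 0.32×-0.16 = 0.6299
E(R_P) = R_f + β_P × MRP = 1.6% + 0.6299 × 6.4% = 5.63%

5.63%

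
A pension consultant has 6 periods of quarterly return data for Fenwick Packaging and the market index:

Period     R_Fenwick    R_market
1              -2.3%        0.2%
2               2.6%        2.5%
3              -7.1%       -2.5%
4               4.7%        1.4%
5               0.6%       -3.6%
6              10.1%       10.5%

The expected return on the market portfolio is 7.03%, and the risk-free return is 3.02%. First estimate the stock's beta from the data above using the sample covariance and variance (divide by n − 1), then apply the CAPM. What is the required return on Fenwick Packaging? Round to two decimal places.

Mean R_i = (-2.3 + 2.6 − 7.1 + 4.7 + 0.6 + 10.1) / 6 = 1.4333%
Mean R_m = (0.2 + 2.5 − 2.5 + 1.4 − 3.6 + 10.5) / 6 = 1.4167%
Σ(R_i − R̄_i)(R_m − R̄_m) = 122.0767  ⇒  Cov = 122.0767 / 5 = 24.4153
Σ(R_m − R̄_m)² = 125.6683  ⇒  Var(R_m) = 125.6683 / 5 = 25.1337
β = Cov / Var(R_m) = 24.4153 / 25.1337 = 0.9714
MRP = 7.03% − 3.02% = 4.01%
E(R) = R_f + β × MRP = 3.02% + 0.9714 × 4.01% = 6.92%

6.92%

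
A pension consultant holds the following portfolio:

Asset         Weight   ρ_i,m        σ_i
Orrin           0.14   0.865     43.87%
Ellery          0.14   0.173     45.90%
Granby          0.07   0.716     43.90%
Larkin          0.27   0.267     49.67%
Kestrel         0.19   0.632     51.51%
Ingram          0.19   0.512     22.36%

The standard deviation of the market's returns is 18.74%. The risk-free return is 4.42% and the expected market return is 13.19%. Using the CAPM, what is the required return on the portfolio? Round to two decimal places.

β_Orrin = 0.865 × 43.87% / 18.74% = 2.0249
β_Ellery = 0.173 × 45.90% / 18.74% = 0.4237
β_Granby = 0.716 × 43.90% / 18.74% = 1.6773
β_Larkin = 0.267 × 49.67% / 18.74% = 0.7077
β_Kestrel = 0.632 × 51.51% / 18.74% = 1.7372
β_Ingram = 0.512 × 22.36% / 18.74% = 0.6109
β_P = Σ w_i β_i = 0.14×2.0249 + 0.14×0.4237 + 0.07×1.6773 + 0.27×0.7077 + 0.19×1.7372 + 0.19×0.6109 = 1.0974
MRP = 13.19% − 4.42% = 8.77%
E(R_P) = R_f + β_P × MRP = 4.42% + 1.0974 × 8.77% = 14.04%

14.04%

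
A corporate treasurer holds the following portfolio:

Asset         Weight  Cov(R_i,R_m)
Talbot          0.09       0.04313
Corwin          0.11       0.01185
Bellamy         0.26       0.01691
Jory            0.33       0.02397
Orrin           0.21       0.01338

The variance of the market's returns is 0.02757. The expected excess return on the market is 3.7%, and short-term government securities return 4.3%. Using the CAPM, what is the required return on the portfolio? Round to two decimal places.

β_Talbot = 0.04313 / 0.02757 = 1.5644
β_Corwin = 0.01185 / 0.02757 = 0.4298
β_Bellamy = 0.01691 / 0.02757 = 0.6133
β_Jory = 0.02397 / 0.02757 = 0.8694
β_Orrin = 0.01338 / 0.02757 = 0.4853
β_P = Σ w_i β_i = 0.09×1.5644 + 0.11×0.4298 + 0.26×0.6133 + 0.33×0.8694 + 0.21×0.4853 = 0.7363
E(R_P) = R_f + β_P × MRP = 4.3% + 0.7363 × 3.7% = 7.02%

7.02%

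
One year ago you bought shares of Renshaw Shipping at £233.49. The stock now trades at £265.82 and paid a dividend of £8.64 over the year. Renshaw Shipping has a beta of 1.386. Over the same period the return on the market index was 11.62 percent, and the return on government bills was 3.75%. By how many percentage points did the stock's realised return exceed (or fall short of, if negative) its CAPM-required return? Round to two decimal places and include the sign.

+2.89%

Realised HPR = (P1 + D1 − P0) / P0 = (265.82 + 8.64 − 233.49) / 233.49 = 40.97 / 233.49 = 17.5468%
MRP = 11.62% − 3.75% = 7.87%
CAPM required = R_f + β·MRP = 3.75% + 1.386 × 7.87% = 14.65782%
α = realised − required = 17.5468% − 14.65782% = +2.89%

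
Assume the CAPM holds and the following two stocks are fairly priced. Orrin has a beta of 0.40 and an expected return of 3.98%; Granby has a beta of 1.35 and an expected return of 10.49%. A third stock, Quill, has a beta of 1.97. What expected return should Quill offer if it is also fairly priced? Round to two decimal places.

14.74%

MRP (SML slope) = (10.49% − 3.98%) / (1.35 − 0.40) = 6.51% / 0.95 = 6.8526%
R_f (intercept) = 3.98% − 0.40 × 6.8526% = 1.2390%
E(R_Quill) = R_f + β × MRP = 1.2390% + 1.97 × 6.8526% = 14.74%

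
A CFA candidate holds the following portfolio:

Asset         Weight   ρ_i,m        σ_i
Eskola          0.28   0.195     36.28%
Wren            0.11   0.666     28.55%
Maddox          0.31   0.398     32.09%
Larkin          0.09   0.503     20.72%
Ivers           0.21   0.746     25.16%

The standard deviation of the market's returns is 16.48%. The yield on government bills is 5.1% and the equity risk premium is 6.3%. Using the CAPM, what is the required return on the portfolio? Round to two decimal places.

10.04%

β_Eskola = 0.195 × 36.28% / 16.48% = 0.4293
β_Wren = 0.666 × 28.55% / 16.48% = 1.1538
β_Maddox = 0.398 × 32.09% / 16.48% = 0.7750
β_Larkin = 0.503 × 20.72% / 16.48% = 0.6324
β_Ivers = 0.746 × 25.16% / 16.48% = 1.1389
β_P = Σ w_i β_i = 0.28×0.4293 + 0.11×1.1538 + 0.31×0.7750 + 0.09×0.6324 + 0.21×1.1389 = 0.7835
E(R_P) = R_f + β_P × MRP = 5.1% + 0.7835 × 6.3% = 10.04%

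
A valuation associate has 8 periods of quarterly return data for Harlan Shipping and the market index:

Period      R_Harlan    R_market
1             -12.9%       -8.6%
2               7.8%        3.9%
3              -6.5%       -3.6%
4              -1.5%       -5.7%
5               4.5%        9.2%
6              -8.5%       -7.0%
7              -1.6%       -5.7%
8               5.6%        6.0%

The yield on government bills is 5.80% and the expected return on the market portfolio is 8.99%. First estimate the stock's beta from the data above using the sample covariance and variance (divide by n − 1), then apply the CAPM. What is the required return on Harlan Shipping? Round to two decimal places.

8.77%

Mean R_i = (-12.9 + 7.8 − 6.5 − 1.5 + 4.5 − 8.5 − 1.6 + 5.6) / 8 = -1.6375%
Mean R_m = (-8.6 + 3.9 − 3.6 − 5.7 + 9.2 − 7.0 − 5.7 + 6.0) / 8 = -1.4375%
Σ(R_i − R̄_i)(R_m − R̄_m) = 298.0988  ⇒  Cov = 298.0988 / 7 = 42.5855
Σ(R_m − R̄_m)² = 320.2188  ⇒  Var(R_m) = 320.2188 / 7 = 45.7455
β = Cov / Var(R_m) = 42.5855 / 45.7455 = 0.9309
MRP = 8.99% − 5.80% = 3.19%
E(R) = R_f + β × MRP = 5.80% + 0.9309 × 3.19% = 8.77%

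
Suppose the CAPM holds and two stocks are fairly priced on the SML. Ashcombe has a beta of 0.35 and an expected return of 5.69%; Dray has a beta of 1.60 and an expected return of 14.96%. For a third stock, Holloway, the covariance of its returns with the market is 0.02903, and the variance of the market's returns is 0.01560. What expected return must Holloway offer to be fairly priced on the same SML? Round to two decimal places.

MRP = (14.96% − 5.69%) / (1.60 − 0.35) = 7.4160%
R_f = 5.69% − 0.35 × 7.4160% = 3.0944%
β_Holloway = Cov / Var(R_m) = 0.02903 / 0.01560 = 1.8609
E(R_Holloway) = R_f + β × MRP = 3.0944% + 1.8609 × 7.4160% = 16.89%

16.89%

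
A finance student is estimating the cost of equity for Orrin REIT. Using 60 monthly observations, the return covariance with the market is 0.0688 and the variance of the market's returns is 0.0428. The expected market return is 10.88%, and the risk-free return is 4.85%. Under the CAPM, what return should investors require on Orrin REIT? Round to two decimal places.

β = Cov(R_i, R_m) / Var(R_m) = 0.0688 / 0.0428 = 1.6075
MRP = 10.88% − 4.85% = 6.03%
E(R) = R_f + β × MRP = 4.85% + 1.6075 × 6.03% = 14.54%

14.54%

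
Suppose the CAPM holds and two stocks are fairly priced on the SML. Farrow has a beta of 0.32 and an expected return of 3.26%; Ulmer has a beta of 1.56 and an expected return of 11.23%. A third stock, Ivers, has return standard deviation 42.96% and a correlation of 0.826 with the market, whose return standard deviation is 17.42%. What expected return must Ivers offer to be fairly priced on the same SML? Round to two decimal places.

14.30%

MRP = (11.23% − 3.26%) / (1.56 − 0.32) = 6.4274%
R_f = 3.26% − 0.32 × 6.4274% = 1.2032%
β_Ivers = ρ·σ_i/σ_m = 0.826 × 42.96 / 17.42 = 2.0370
E(R_Ivers) = R_f + β × MRP = 1.2032% + 2.0370 × 6.4274% = 14.30%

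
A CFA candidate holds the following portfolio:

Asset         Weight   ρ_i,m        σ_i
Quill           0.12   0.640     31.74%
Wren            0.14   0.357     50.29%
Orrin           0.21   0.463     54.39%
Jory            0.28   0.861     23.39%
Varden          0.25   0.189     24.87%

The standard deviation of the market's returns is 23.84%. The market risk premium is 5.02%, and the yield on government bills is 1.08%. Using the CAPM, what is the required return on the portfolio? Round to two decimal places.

4.67%

β_Quill = 0.640 × 31.74% / 23.84% = 0.8521
β_Wren = 0.357 × 50.29% / 23.84% = 0.7531
β_Orrin = 0.463 × 54.39% / 23.84% = 1.0563
β_Jory = 0.861 × 23.39% / 23.84% = 0.8447
β_Varden = 0.189 × 24.87% / 23.84% = 0.1972
β_P = Σ w_i β_i = 0.12×0.8521 + 0.14×0.7531 + 0.21×1.0563 + 0.28×0.8447 + 0.25×0.1972 = 0.7153
E(R_P) = R_f + β_P × MRP = 1.08% + 0.7153 × 5.02% = 4.67%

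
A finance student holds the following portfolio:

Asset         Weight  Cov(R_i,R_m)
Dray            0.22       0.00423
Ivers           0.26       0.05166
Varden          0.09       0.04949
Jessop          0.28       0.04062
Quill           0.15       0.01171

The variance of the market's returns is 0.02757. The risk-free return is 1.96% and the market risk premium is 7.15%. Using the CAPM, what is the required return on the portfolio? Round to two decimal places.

10.24%

β_Dray = 0.00423 / 0.02757 = 0.1534
β_Ivers = 0.05166 / 0.02757 = 1.8738
β_Varden = 0.04949 / 0.02757 = 1.7951
β_Jessop = 0.04062 / 0.02757 = 1.4733
β_Quill = 0.01171 / 0.02757 = 0.4247
β_P = Σ w_i β_i = 0.22×0.1534 + 0.26×1.8738 + 0.09×1.7951 + 0.28×1.4733 + 0.15×0.4247 = 1.1587
E(R_P) = R_f + β_P × MRP = 1.96% + 1.1587 × 7.15% = 10.24%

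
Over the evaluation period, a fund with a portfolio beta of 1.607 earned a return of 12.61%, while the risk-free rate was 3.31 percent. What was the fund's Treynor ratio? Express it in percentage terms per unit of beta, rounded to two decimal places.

Treynor = (R_P − R_f) / β_P = (12.61% − 3.31%) / 1.6070 = 9.30% / 1.6070 = 5.79%

5.79%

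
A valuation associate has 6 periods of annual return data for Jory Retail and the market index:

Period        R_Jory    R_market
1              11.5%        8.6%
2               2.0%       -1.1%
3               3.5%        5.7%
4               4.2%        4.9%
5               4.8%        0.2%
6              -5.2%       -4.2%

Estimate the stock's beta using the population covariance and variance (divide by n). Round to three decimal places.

0.956

Mean R_i = (11.5 + 2.0 + 3.5 + 4.2 + 4.8 − 5.2) / 6 = 3.4667%
Mean R_m = (8.6 − 1.1 + 5.7 + 4.9 + 0.2 − 4.2) / 6 = 2.3500%
Σ(R_i − R̄_i)(R_m − R̄_m) = 111.1500  ⇒  Cov = 111.1500 / 6 = 18.5250
Σ(R_m − R̄_m)² = 116.2150  ⇒  Var(R_m) = 116.2150 / 6 = 19.3692
β = Cov / Var(R_m) = 18.5250 / 19.3692 = 0.9564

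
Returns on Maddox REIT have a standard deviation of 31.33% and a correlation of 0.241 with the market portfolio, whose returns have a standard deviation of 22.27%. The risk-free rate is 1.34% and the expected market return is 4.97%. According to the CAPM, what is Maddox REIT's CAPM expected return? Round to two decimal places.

β = ρ × σ_i / σ_m = 0.241 × 31.33% / 22.27% = 0.3390
MRP = 4.97% − 1.34% = 3.63%
E(R) = 1.34% + 0.3390 × 3.63% = 2.57%

2.57%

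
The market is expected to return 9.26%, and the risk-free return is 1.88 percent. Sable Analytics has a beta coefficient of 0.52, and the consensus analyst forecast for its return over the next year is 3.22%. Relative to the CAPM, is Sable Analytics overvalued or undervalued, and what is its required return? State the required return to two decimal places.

Overvalued; required return 5.72%

MRP = 9.26% − 1.88% = 7.38%
Required return = R_f + β·MRP = 1.88% + 0.52 × 7.38% = 5.72%
Forecast 3.22% < required 5.72% → the stock plots below the SML → overvalued.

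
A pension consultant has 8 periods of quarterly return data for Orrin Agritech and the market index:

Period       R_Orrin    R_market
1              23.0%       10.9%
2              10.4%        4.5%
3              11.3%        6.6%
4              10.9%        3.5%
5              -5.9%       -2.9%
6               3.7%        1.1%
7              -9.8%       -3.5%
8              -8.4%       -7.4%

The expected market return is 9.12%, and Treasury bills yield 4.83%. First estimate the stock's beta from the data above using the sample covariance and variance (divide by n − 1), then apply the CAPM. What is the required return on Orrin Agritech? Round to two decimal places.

12.89%

Mean R_i = (23.0 + 10.4 + 11.3 + 10.9 − 5.9 + 3.7 − 9.8 − 8.4) / 8 = 4.4000%
Mean R_m = (10.9 + 4.5 + 6.6 + 3.5 − 2.9 + 1.1 − 3.5 − 7.4) / 8 = 1.6000%
Σ(R_i − R̄_i)(R_m − R̄_m) = 471.5500  ⇒  Cov = 471.5500 / 7 = 67.3643
Σ(R_m − R̄_m)² = 251.0200  ⇒  Var(R_m) = 251.0200 / 7 = 35.8600
β = Cov / Var(R_m) = 67.3643 / 35.8600 = 1.8785
MRP = 9.12% − 4.83% = 4.29%
E(R) = R_f + β × MRP = 4.83% + 1.8785 × 4.29% = 12.89%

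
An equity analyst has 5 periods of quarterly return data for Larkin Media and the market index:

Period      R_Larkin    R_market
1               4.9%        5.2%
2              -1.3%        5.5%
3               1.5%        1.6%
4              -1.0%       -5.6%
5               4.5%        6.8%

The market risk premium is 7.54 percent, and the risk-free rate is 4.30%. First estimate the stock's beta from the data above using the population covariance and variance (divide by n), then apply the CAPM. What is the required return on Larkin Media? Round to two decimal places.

6.82%

Mean R_i = (4.9 − 1.3 + 1.5 − 1.0 + 4.5) / 5 = 1.7200%
Mean R_m = (5.2 + 5.5 + 1.6 − 5.6 + 6.8) / 5 = 2.7000%
Σ(R_i − R̄_i)(R_m − R̄_m) = 33.7100  ⇒  Cov = 33.7100 / 5 = 6.7420
Σ(R_m − R̄_m)² = 101.0000  ⇒  Var(R_m) = 101.0000 / 5 = 20.2000
β = Cov / Var(R_m) = 6.7420 / 20.2000 = 0.3338
E(R) = R_f + β × MRP = 4.30% + 0.3338 × 7.54% = 6.82%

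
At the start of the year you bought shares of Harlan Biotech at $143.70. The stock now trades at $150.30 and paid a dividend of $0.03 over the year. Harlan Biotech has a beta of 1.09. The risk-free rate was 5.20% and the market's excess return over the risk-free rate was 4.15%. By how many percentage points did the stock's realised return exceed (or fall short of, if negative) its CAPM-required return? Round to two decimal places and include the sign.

Realised HPR = (P1 + D1 − P0) / P0 = (150.30 + 0.03 − 143.70) / 143.70 = 6.63 / 143.70 = 4.6138%
CAPM required = R_f + β·MRP = 5.20% + 1.09 × 4.15% = 9.7235%
α = realised − required = 4.6138% − 9.7235% = -5.11%

-5.11%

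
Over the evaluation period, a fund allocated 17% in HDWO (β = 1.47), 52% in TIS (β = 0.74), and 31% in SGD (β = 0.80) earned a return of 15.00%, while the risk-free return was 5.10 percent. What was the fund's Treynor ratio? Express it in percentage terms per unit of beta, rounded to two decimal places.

11.22%

β_P = 0.17×1.47 + 0.52×0.74 + 0.31×0.80 = 0.8827
Treynor = (R_P − R_f) / β_P = (15.00% − 5.10%) / 0.8827 = 9.90% / 0.8827 = 11.22%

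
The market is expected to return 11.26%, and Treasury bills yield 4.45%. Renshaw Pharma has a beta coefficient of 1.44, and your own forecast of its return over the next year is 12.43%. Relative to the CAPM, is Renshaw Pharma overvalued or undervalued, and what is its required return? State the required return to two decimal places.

Overvalued; required return 14.26%

MRP = 11.26% − 4.45% = 6.81%
Required return = R_f + β·MRP = 4.45% + 1.44 × 6.81% = 14.26%
Forecast 12.43% < required 14.26% → the stock plots below the SML → overvalued.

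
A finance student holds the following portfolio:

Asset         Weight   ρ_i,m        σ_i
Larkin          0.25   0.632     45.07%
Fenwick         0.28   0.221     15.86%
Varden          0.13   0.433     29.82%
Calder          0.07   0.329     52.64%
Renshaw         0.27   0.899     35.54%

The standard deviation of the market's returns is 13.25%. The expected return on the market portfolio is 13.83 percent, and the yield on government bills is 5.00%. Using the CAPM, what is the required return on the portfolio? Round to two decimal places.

18.08%

β_Larkin = 0.632 × 45.07% / 13.25% = 2.1498
β_Fenwick = 0.221 × 15.86% / 13.25% = 0.2645
β_Varden = 0.433 × 29.82% / 13.25% = 0.9745
β_Calder = 0.329 × 52.64% / 13.25% = 1.3071
β_Renshaw = 0.899 × 35.54% / 13.25% = 2.4114
β_P = Σ w_i β_i = 0.25×2.1498 + 0.28×0.2645 + 0.13×0.9745 + 0.07×1.3071 + 0.27×2.4114 = 1.4808
MRP = 13.83% − 5.00% = 8.83%
E(R_P) = R_f + β_P × MRP = 5.00% + 1.4808 × 8.83% = 18.08%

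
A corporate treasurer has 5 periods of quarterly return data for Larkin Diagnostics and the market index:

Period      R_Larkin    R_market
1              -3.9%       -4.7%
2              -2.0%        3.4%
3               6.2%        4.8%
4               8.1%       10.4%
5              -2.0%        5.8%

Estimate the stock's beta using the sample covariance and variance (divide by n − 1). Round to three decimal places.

Mean R_i = (-3.9 − 2.0 + 6.2 + 8.1 − 2.0) / 5 = 1.2800%
Mean R_m = (-4.7 + 3.4 + 4.8 + 10.4 + 5.8) / 5 = 3.9400%
Σ(R_i − R̄_i)(R_m − R̄_m) = 88.7140  ⇒  Cov = 88.7140 / 4 = 22.1785
Σ(R_m − R̄_m)² = 120.8720  ⇒  Var(R_m) = 120.8720 / 4 = 30.2180
β = Cov / Var(R_m) = 22.1785 / 30.2180 = 0.7339

0.734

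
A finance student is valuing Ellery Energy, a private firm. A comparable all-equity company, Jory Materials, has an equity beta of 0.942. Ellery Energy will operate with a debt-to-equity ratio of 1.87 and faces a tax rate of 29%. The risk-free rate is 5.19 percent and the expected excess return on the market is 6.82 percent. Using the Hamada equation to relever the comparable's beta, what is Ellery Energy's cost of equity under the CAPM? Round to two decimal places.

β_L = β_U × [1 + (1 − t)(D/E)] = 0.942 × [1 + (1 − 0.29) × 1.87]
    = 0.942 × [1 + 0.71 × 1.87] = 0.942 × 2.3277 = 2.1927
E(R) = R_f + β_L × MRP = 5.19% + 2.1927 × 6.82% = 20.14%

20.14%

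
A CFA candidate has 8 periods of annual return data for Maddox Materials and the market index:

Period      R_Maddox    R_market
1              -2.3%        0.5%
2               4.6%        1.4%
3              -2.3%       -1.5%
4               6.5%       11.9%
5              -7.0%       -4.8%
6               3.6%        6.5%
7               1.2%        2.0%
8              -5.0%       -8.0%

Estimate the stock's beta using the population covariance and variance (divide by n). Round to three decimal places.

Mean R_i = (-2.3 + 4.6 − 2.3 + 6.5 − 7.0 + 3.6 + 1.2 − 5.0) / 8 = -0.0875%
Mean R_m = (0.5 + 1.4 − 1.5 + 11.9 − 4.8 + 6.5 + 2.0 − 8.0) / 8 = 1.0000%
Σ(R_i − R̄_i)(R_m − R̄_m) = 186.1900  ⇒  Cov = 186.1900 / 8 = 23.2738
Σ(R_m − R̄_m)² = 271.3600  ⇒  Var(R_m) = 271.3600 / 8 = 33.9200
β = Cov / Var(R_m) = 23.2738 / 33.9200 = 0.6861

0.686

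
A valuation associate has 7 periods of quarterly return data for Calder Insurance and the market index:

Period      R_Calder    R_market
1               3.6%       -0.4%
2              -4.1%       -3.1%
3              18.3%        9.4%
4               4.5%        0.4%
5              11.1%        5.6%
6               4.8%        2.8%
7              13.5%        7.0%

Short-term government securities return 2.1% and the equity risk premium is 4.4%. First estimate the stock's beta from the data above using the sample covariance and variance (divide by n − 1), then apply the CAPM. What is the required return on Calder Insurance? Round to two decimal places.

Mean R_i = (3.6 − 4.1 + 18.3 + 4.5 + 11.1 + 4.8 + 13.5) / 7 = 7.3857%
Mean R_m = (-0.4 − 3.1 + 9.4 + 0.4 + 5.6 + 2.8 + 7.0) / 7 = 3.1000%
Σ(R_i − R̄_i)(R_m − R̄_m) = 194.9200  ⇒  Cov = 194.9200 / 6 = 32.4867
Σ(R_m − R̄_m)² = 119.2200  ⇒  Var(R_m) = 119.2200 / 6 = 19.8700
β = Cov / Var(R_m) = 32.4867 / 19.8700 = 1.6350
E(R) = R_f + β × MRP = 2.1% + 1.6350 × 4.4% = 9.29%

9.29%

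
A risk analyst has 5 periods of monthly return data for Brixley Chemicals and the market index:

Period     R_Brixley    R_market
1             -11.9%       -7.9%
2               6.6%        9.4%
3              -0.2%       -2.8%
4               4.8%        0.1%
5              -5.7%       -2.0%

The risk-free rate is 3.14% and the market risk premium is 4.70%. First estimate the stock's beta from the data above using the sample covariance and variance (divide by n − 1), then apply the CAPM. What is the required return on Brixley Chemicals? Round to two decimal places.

7.95%

Mean R_i = (-11.9 + 6.6 − 0.2 + 4.8 − 5.7) / 5 = -1.2800%
Mean R_m = (-7.9 + 9.4 − 2.8 + 0.1 − 2.0) / 5 = -0.6400%
Σ(R_i − R̄_i)(R_m − R̄_m) = 164.3940  ⇒  Cov = 164.3940 / 4 = 41.0985
Σ(R_m − R̄_m)² = 160.5720  ⇒  Var(R_m) = 160.5720 / 4 = 40.1430
β = Cov / Var(R_m) = 41.0985 / 40.1430 = 1.0238
E(R) = R_f + β × MRP = 3.14% + 1.0238 × 4.70% = 7.95%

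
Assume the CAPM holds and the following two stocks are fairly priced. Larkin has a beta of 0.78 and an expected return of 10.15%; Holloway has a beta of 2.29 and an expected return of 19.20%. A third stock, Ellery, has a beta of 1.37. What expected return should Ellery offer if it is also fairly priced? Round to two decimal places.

MRP (SML slope) = (19.20% − 10.15%) / (2.29 − 0.78) = 9.05% / 1.51 = 5.9934%
R_f (intercept) = 10.15% − 0.78 × 5.9934% = 5.4751%
E(R_Ellery) = R_f + β × MRP = 5.4751% + 1.37 × 5.9934% = 13.69%

13.69%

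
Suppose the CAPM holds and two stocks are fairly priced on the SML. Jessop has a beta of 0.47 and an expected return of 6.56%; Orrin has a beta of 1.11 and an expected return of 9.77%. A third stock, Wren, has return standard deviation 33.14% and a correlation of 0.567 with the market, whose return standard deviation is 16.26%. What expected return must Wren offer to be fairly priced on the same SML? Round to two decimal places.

10.00%

MRP = (9.77% − 6.56%) / (1.11 − 0.47) = 5.0156%
R_f = 6.56% − 0.47 × 5.0156% = 4.2027%
β_Wren = ρ·σ_i/σ_m = 0.567 × 33.14 / 16.26 = 1.1556
E(R_Wren) = R_f + β × MRP = 4.2027% + 1.1556 × 5.0156% = 10.00%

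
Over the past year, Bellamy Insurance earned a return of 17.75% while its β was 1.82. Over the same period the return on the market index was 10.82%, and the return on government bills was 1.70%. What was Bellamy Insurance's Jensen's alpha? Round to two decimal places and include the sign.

Market excess return = 10.82% − 1.70% = 9.12%
CAPM benchmark = R_f + β(R_m − R_f) = 1.70% + 1.82 × 9.12% = 18.2984%
α = actual − benchmark = 17.75% − 18.2984% = -0.55%

-0.55%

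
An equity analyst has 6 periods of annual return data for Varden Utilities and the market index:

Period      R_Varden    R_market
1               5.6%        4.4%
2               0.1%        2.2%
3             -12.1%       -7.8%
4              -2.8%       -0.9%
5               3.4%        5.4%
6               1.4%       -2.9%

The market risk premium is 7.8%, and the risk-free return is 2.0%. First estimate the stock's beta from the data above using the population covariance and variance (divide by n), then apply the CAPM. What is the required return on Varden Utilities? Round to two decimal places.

10.62%

Mean R_i = (5.6 + 0.1 − 12.1 − 2.8 + 3.4 + 1.4) / 6 = -0.7333%
Mean R_m = (4.4 + 2.2 − 7.8 − 0.9 + 5.4 − 2.9) / 6 = 0.0667%
Σ(R_i − R̄_i)(R_m − R̄_m) = 136.3533  ⇒  Cov = 136.3533 / 6 = 22.7256
Σ(R_m − R̄_m)² = 123.3933  ⇒  Var(R_m) = 123.3933 / 6 = 20.5656
β = Cov / Var(R_m) = 22.7256 / 20.5656 = 1.1050
E(R) = R_f + β × MRP = 2.0% + 1.1050 × 7.8% = 10.62%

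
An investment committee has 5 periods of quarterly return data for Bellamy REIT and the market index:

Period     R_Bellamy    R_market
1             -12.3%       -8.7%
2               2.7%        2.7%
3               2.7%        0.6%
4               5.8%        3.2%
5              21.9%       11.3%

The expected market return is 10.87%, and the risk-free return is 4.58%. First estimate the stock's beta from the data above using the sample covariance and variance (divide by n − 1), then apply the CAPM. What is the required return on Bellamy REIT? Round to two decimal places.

15.15%

Mean R_i = (-12.3 + 2.7 + 2.7 + 5.8 + 21.9) / 5 = 4.1600%
Mean R_m = (-8.7 + 2.7 + 0.6 + 3.2 + 11.3) / 5 = 1.8200%
Σ(R_i − R̄_i)(R_m − R̄_m) = 344.0940  ⇒  Cov = 344.0940 / 4 = 86.0235
Σ(R_m − R̄_m)² = 204.7080  ⇒  Var(R_m) = 204.7080 / 4 = 51.1770
β = Cov / Var(R_m) = 86.0235 / 51.1770 = 1.6809
MRP = 10.87% − 4.58% = 6.29%
E(R) = R_f + β × MRP = 4.58% + 1.6809 × 6.29% = 15.15%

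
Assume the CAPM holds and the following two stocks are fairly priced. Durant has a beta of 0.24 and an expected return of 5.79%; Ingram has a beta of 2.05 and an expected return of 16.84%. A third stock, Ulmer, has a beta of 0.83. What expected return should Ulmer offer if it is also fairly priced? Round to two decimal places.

9.39%

MRP (SML slope) = (16.84% − 5.79%) / (2.05 − 0.24) = 11.05% / 1.81 = 6.1050%
R_f (intercept) = 5.79% − 0.24 × 6.1050% = 4.3248%
E(R_Ulmer) = R_f + β × MRP = 4.3248% + 0.83 × 6.1050% = 9.39%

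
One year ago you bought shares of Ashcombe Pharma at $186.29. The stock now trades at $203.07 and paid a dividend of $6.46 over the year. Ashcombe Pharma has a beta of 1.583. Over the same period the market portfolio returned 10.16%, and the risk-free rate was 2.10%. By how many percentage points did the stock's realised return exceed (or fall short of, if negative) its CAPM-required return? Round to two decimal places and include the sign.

Realised HPR = (P1 + D1 − P0) / P0 = (203.07 + 6.46 − 186.29) / 186.29 = 23.24 / 186.29 = 12.4752%
MRP = 10.16% − 2.10% = 8.06%
CAPM required = R_f + β·MRP = 2.10% + 1.583 × 8.06% = 14.85898%
α = realised − required = 12.4752% − 14.85898% = -2.38%

-2.38%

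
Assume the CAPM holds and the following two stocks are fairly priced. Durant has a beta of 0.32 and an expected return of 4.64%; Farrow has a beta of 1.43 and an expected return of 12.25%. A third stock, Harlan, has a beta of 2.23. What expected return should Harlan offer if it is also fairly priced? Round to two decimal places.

17.73%

MRP (SML slope) = (12.25% − 4.64%) / (1.43 − 0.32) = 7.61% / 1.11 = 6.8559%
R_f (intercept) = 4.64% − 0.32 × 6.8559% = 2.4461%
E(R_Harlan) = R_f + β × MRP = 2.4461% + 2.23 × 6.8559% = 17.73%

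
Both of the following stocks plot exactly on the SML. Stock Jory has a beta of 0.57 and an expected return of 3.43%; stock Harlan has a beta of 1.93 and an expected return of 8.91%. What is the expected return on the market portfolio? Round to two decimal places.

Both satisfy E(R) = R_f + β·MRP, so the slope of the SML is
MRP = (8.91% − 3.43%) / (1.93 − 0.57) = 5.48% / 1.36 = 4.0294%
R_f = E(R_Jory) − β_Jory·MRP = 3.43% − 0.57 × 4.0294% = 1.1332%
E(R_m) = R_f + MRP = 1.1332% + 4.0294% = 5.16%

5.16%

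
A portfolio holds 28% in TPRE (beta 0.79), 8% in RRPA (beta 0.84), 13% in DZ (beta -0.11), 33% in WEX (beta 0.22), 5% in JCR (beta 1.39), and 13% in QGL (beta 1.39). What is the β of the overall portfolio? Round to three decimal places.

0.597

β_P = Σ w_i β_i = 0.28×0.79 + 0.08×0.84 + 0.13×-0.11 + 0.33×0.22 + 0.05×1.39 + 0.13×1.39 = 0.5969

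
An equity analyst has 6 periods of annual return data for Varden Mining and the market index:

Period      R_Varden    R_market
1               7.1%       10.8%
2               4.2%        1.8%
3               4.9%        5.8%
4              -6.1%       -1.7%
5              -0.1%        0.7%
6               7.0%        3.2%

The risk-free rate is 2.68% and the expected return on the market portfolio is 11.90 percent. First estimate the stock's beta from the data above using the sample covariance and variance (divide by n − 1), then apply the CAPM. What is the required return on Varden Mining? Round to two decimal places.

Mean R_i = (7.1 + 4.2 + 4.9 − 6.1 − 0.1 + 7.0) / 6 = 2.8333%
Mean R_m = (10.8 + 1.8 + 5.8 − 1.7 + 0.7 + 3.2) / 6 = 3.4333%
Σ(R_i − R̄_i)(R_m − R̄_m) = 86.9933  ⇒  Cov = 86.9933 / 5 = 17.3987
Σ(R_m − R̄_m)² = 96.4133  ⇒  Var(R_m) = 96.4133 / 5 = 19.2827
β = Cov / Var(R_m) = 17.3987 / 19.2827 = 0.9023
MRP = 11.90% − 2.68% = 9.22%
E(R) = R_f + β × MRP = 2.68% + 0.9023 × 9.22% = 11.00%

11.00%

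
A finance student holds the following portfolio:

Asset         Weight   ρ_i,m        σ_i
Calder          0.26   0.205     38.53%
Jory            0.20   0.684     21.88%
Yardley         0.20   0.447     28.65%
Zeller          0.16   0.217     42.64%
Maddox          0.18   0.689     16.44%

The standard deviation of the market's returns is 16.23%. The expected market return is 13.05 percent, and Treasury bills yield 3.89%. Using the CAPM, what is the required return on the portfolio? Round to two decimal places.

β_Calder = 0.205 × 38.53% / 16.23% = 0.4867
β_Jory = 0.684 × 21.88% / 16.23% = 0.9221
β_Yardley = 0.447 × 28.65% / 16.23% = 0.7891
β_Zeller = 0.217 × 42.64% / 16.23% = 0.5701
β_Maddox = 0.689 × 16.44% / 16.23% = 0.6979
β_P = Σ w_i β_i = 0.26×0.4867 + 0.20×0.9221 + 0.20×0.7891 + 0.16×0.5701 + 0.18×0.6979 = 0.6856
MRP = 13.05% − 3.89% = 9.16%
E(R_P) = R_f + β_P × MRP = 3.89% + 0.6856 × 9.16% = 10.17%

10.17%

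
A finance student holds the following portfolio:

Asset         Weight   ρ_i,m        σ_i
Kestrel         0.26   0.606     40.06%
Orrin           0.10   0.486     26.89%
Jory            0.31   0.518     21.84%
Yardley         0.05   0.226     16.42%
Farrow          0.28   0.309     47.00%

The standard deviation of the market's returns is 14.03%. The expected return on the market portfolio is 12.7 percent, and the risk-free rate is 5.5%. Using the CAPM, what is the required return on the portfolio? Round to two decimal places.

13.39%

β_Kestrel = 0.606 × 40.06% / 14.03% = 1.7303
β_Orrin = 0.486 × 26.89% / 14.03% = 0.9315
β_Jory = 0.518 × 21.84% / 14.03% = 0.8064
β_Yardley = 0.226 × 16.42% / 14.03% = 0.2645
β_Farrow = 0.309 × 47.00% / 14.03% = 1.0351
β_P = Σ w_i β_i = 0.26×1.7303 + 0.10×0.9315 + 0.31×0.8064 + 0.05×0.2645 + 0.28×1.0351 = 1.0961
MRP = 12.7% − 5.5% = 7.20%
E(R_P) = R_f + β_P × MRP = 5.5% + 1.0961 × 7.2% = 13.39%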